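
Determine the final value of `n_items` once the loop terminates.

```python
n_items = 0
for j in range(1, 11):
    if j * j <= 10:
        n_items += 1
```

Let's trace through this code step by step.

Initialize: n_items = 0
Entering loop: for j in range(1, 11):
After iteration 1: j = 1, n_items = 1
After iteration 2: j = 2, n_items = 2
After iteration 3: j = 3, n_items = 3
After iteration 4: j = 4, n_items = 3
After iteration 5: j = 5, n_items = 3
After iteration 6: j = 6, n_items = 3
After iteration 7: j = 7, n_items = 3
After iteration 8: j = 8, n_items = 3
After iteration 9: j = 9, n_items = 3
After iteration 10: j = 10, n_items = 3
Loop ends.

Final answer: 3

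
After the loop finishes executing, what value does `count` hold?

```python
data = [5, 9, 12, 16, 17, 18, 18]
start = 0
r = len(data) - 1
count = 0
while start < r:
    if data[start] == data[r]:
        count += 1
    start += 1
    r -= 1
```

Let's trace through this code step by step.

Initialize: data = [5, 9, 12, 16, 17, 18, 18]
Initialize: start = 0
Initialize: r = 6
Initialize: count = 0
Entering loop: while start < r:
After iteration 1: start = 1, r = 5, count = 0
After iteration 2: start = 2, r = 4, count = 0
After iteration 3: start = 3, r = 3, count = 0
Loop ends.

Final answer: 0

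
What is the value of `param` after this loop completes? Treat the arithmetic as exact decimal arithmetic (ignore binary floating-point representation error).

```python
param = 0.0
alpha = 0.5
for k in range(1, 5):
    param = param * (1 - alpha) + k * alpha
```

Let's trace through this code step by step.

Initialize: param = 0.0
Initialize: alpha = 0.5
Entering loop: for k in range(1, 5):
After iteration 1: k = 1, param = 0.5
After iteration 2: k = 2, param = 1.25
After iteration 3: k = 3, param = 2.125
After iteration 4: k = 4, param = 3.0625
Loop ends.

Final answer: 3.0625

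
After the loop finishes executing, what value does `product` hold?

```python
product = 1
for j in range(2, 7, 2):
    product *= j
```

Let's trace through this code step by step.

Initialize: product = 1
Entering loop: for j in range(2, 7, 2):
After iteration 1: j = 2, product = 2
After iteration 2: j = 4, product = 8
After iteration 3: j = 6, product = 48
Loop ends.

Final answer: 48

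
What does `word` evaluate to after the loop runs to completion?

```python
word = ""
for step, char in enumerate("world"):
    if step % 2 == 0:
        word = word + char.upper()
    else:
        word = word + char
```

Let's trace through this code step by step.

Initialize: word = ''
Entering loop: for step, char in enumerate("world"):
After iteration 1: step = 0, char = 'w', word = 'W'
After iteration 2: step = 1, char = 'o', word = 'Wo'
After iteration 3: step = 2, char = 'r', word = 'WoR'
After iteration 4: step = 3, char = 'l', word = 'WoRl'
After iteration 5: step = 4, char = 'd', word = 'WoRlD'
Loop ends.

Final answer: 'WoRlD'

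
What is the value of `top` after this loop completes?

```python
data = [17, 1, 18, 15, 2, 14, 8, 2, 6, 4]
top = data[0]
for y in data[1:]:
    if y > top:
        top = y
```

Let's trace through this code step by step.

Initialize: data = [17, 1, 18, 15, 2, 14, 8, 2, 6, 4]
Initialize: top = 17
Entering loop: for y in data[1:]:
After iteration 1: y = 1, top = 17
After iteration 2: y = 18, top = 18
After iteration 3: y = 15, top = 18
After iteration 4: y = 2, top = 18
After iteration 5: y = 14, top = 18
After iteration 6: y = 8, top = 18
After iteration 7: y = 2, top = 18
After iteration 8: y = 6, top = 18
After iteration 9: y = 4, top = 18
Loop ends.

Final answer: 18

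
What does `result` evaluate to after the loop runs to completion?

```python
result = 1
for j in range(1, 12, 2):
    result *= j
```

Let's trace through this code step by step.

Initialize: result = 1
Entering loop: for j in range(1, 12, 2):
After iteration 1: j = 1, result = 1
After iteration 2: j = 3, result = 3
After iteration 3: j = 5, result = 15
After iteration 4: j = 7, result = 105
After iteration 5: j = 9, result = 945
After iteration 6: j = 11, result = 10395
Loop ends.

Final answer: 10395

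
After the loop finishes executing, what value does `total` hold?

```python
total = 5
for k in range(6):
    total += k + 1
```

Let's trace through this code step by step.

Initialize: total = 5
Entering loop: for k in range(6):
After iteration 1: k = 0, total = 6
After iteration 2: k = 1, total = 8
After iteration 3: k = 2, total = 11
After iteration 4: k = 3, total = 15
After iteration 5: k = 4, total = 20
After iteration 6: k = 5, total = 26
Loop ends.

Final answer: 26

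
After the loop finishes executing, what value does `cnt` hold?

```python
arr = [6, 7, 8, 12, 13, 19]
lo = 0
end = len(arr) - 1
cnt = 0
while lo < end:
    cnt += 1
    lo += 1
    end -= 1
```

Let's trace through this code step by step.

Initialize: arr = [6, 7, 8, 12, 13, 19]
Initialize: lo = 0
Initialize: end = 5
Initialize: cnt = 0
Entering loop: while lo < end:
After iteration 1: lo = 1, end = 4, cnt = 1
After iteration 2: lo = 2, end = 3, cnt = 2
After iteration 3: lo = 3, end = 2, cnt = 3
Loop ends.

Final answer: 3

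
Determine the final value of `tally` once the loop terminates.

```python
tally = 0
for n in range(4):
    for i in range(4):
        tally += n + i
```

Let's trace through this code step by step.

Initialize: tally = 0
Entering loop: for n in range(4):
After iteration 1: n = 0, tally = 6
After iteration 2: n = 1, tally = 16
After iteration 3: n = 2, tally = 30
After iteration 4: n = 3, tally = 48
Loop ends.

Final answer: 48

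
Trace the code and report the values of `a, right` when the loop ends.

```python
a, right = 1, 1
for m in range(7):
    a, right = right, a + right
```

Let's trace through this code step by step.

Initialize: a = 1
Initialize: right = 1
Entering loop: for m in range(7):
After iteration 1: m = 0, a = 1, right = 2
After iteration 2: m = 1, a = 2, right = 3
After iteration 3: m = 2, a = 3, right = 5
After iteration 4: m = 3, a = 5, right = 8
After iteration 5: m = 4, a = 8, right = 13
After iteration 6: m = 5, a = 13, right = 21
After iteration 7: m = 6, a = 21, right = 34
Loop ends.

Final answer: 21, 34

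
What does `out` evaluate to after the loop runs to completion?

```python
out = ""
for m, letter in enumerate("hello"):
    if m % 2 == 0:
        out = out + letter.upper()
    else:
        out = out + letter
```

Let's trace through this code step by step.

Initialize: out = ''
Entering loop: for m, letter in enumerate("hello"):
After iteration 1: m = 0, letter = 'h', out = 'H'
After iteration 2: m = 1, letter = 'e', out = 'He'
After iteration 3: m = 2, letter = 'l', out = 'HeL'
After iteration 4: m = 3, letter = 'l', out = 'HeLl'
After iteration 5: m = 4, letter = 'o', out = 'HeLlO'
Loop ends.

Final answer: 'HeLlO'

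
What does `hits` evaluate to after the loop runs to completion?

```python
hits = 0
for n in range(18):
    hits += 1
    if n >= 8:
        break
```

Let's trace through this code step by step.

Initialize: hits = 0
Entering loop: for n in range(18):
After iteration 1: n = 0, hits = 1
After iteration 2: n = 1, hits = 2
After iteration 3: n = 2, hits = 3
After iteration 4: n = 3, hits = 4
After iteration 5: n = 4, hits = 5
After iteration 6: n = 5, hits = 6
After iteration 7: n = 6, hits = 7
After iteration 8: n = 7, hits = 8
After iteration 9: n = 8, hits = 9
Loop ends.

Final answer: 9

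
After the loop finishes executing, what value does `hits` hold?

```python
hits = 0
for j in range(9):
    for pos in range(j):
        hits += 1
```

Let's trace through this code step by step.

Initialize: hits = 0
Entering loop: for j in range(9):
After iteration 1: j = 0, hits = 0
After iteration 2: j = 1, hits = 1, pos = 0
After iteration 3: j = 2, hits = 3, pos = 1
After iteration 4: j = 3, hits = 6, pos = 2
After iteration 5: j = 4, hits = 10, pos = 3
After iteration 6: j = 5, hits = 15, pos = 4
After iteration 7: j = 6, hits = 21, pos = 5
After iteration 8: j = 7, hits = 28, pos = 6
After iteration 9: j = 8, hits = 36, pos = 7
Loop ends.

Final answer: 36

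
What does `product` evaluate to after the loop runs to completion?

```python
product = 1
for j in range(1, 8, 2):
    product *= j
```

Let's trace through this code step by step.

Initialize: product = 1
Entering loop: for j in range(1, 8, 2):
After iteration 1: j = 1, product = 1
After iteration 2: j = 3, product = 3
After iteration 3: j = 5, product = 15
After iteration 4: j = 7, product = 105
Loop ends.

Final answer: 105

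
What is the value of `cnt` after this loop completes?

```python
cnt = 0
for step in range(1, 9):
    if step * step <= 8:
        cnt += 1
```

Let's trace through this code step by step.

Initialize: cnt = 0
Entering loop: for step in range(1, 9):
After iteration 1: step = 1, cnt = 1
After iteration 2: step = 2, cnt = 2
After iteration 3: step = 3, cnt = 2
After iteration 4: step = 4, cnt = 2
After iteration 5: step = 5, cnt = 2
After iteration 6: step = 6, cnt = 2
After iteration 7: step = 7, cnt = 2
After iteration 8: step = 8, cnt = 2
Loop ends.

Final answer: 2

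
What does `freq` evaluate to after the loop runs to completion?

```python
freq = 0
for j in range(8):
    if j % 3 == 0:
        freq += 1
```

Let's trace through this code step by step.

Initialize: freq = 0
Entering loop: for j in range(8):
After iteration 1: j = 0, freq = 1
After iteration 2: j = 1, freq = 1
After iteration 3: j = 2, freq = 1
After iteration 4: j = 3, freq = 2
After iteration 5: j = 4, freq = 2
After iteration 6: j = 5, freq = 2
After iteration 7: j = 6, freq = 3
After iteration 8: j = 7, freq = 3
Loop ends.

Final answer: 3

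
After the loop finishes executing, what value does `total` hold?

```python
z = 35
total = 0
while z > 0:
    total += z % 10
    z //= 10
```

Let's trace through this code step by step.

Initialize: z = 35
Initialize: total = 0
Entering loop: while z > 0:
After iteration 1: z = 3, total = 5
After iteration 2: z = 0, total = 8
Loop ends.

Final answer: 8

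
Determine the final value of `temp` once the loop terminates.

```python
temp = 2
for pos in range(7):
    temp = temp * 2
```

Let's trace through this code step by step.

Initialize: temp = 2
Entering loop: for pos in range(7):
After iteration 1: pos = 0, temp = 4
After iteration 2: pos = 1, temp = 8
After iteration 3: pos = 2, temp = 16
After iteration 4: pos = 3, temp = 32
After iteration 5: pos = 4, temp = 64
After iteration 6: pos = 5, temp = 128
After iteration 7: pos = 6, temp = 256
Loop ends.

Final answer: 256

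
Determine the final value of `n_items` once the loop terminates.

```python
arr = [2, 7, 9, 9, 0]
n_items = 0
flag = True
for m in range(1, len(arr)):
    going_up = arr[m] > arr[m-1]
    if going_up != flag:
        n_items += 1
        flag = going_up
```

Let's trace through this code step by step.

Initialize: arr = [2, 7, 9, 9, 0]
Initialize: n_items = 0
Initialize: flag = True
Entering loop: for m in range(1, len(arr)):
After iteration 1: m = 1, n_items = 0, flag = True, going_up = True
After iteration 2: m = 2, n_items = 0, flag = True, going_up = True
After iteration 3: m = 3, n_items = 1, flag = False, going_up = False
After iteration 4: m = 4, n_items = 1, flag = False, going_up = False
Loop ends.

Final answer: 1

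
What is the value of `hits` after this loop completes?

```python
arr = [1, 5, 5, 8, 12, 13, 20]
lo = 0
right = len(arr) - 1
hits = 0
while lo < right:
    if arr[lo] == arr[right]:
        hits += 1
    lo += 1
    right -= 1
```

Let's trace through this code step by step.

Initialize: arr = [1, 5, 5, 8, 12, 13, 20]
Initialize: lo = 0
Initialize: right = 6
Initialize: hits = 0
Entering loop: while lo < right:
After iteration 1: lo = 1, right = 5, hits = 0
After iteration 2: lo = 2, right = 4, hits = 0
After iteration 3: lo = 3, right = 3, hits = 0
Loop ends.

Final answer: 0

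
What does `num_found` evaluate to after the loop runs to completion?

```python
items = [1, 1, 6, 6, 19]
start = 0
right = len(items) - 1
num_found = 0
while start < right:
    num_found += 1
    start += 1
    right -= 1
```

Let's trace through this code step by step.

Initialize: items = [1, 1, 6, 6, 19]
Initialize: start = 0
Initialize: right = 4
Initialize: num_found = 0
Entering loop: while start < right:
After iteration 1: start = 1, right = 3, num_found = 1
After iteration 2: start = 2, right = 2, num_found = 2
Loop ends.

Final answer: 2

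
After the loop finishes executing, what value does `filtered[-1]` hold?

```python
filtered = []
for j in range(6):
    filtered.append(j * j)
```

Let's trace through this code step by step.

Initialize: filtered = []
Entering loop: for j in range(6):
After iteration 1: j = 0, filtered = [0]
After iteration 2: j = 1, filtered = [0, 1]
After iteration 3: j = 2, filtered = [0, 1, 4]
After iteration 4: j = 3, filtered = [0, 1, 4, 9]
After iteration 5: j = 4, filtered = [0, 1, 4, 9, 16]
After iteration 6: j = 5, filtered = [0, 1, 4, 9, 16, 25]
Loop ends.
filtered[-1] = 25

Final answer: 25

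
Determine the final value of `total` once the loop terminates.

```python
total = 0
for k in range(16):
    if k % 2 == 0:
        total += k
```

Let's trace through this code step by step.

Initialize: total = 0
Entering loop: for k in range(16):
After iteration 1: k = 0, total = 0
After iteration 2: k = 1, total = 0
After iteration 3: k = 2, total = 2
After iteration 4: k = 3, total = 2
After iteration 5: k = 4, total = 6
After iteration 6: k = 5, total = 6
After iteration 7: k = 6, total = 12
After iteration 8: k = 7, total = 12
After iteration 9: k = 8, total = 20
After iteration 10: k = 9, total = 20
After iteration 11: k = 10, total = 30
After iteration 12: k = 11, total = 30
After iteration 13: k = 12, total = 42
After iteration 14: k = 13, total = 42
After iteration 15: k = 14, total = 56
After iteration 16: k = 15, total = 56
Loop ends.

Final answer: 56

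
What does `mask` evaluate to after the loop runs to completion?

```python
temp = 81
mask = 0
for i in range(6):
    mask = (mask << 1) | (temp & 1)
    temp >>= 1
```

Let's trace through this code step by step.

Initialize: temp = 81
Initialize: mask = 0
Entering loop: for i in range(6):
After iteration 1: i = 0, temp = 40, mask = 1
After iteration 2: i = 1, temp = 20, mask = 2
After iteration 3: i = 2, temp = 10, mask = 4
After iteration 4: i = 3, temp = 5, mask = 8
After iteration 5: i = 4, temp = 2, mask = 17
After iteration 6: i = 5, temp = 1, mask = 34
Loop ends.

Final answer: 34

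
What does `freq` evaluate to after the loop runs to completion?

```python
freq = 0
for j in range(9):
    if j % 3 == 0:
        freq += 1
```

Let's trace through this code step by step.

Initialize: freq = 0
Entering loop: for j in range(9):
After iteration 1: j = 0, freq = 1
After iteration 2: j = 1, freq = 1
After iteration 3: j = 2, freq = 1
After iteration 4: j = 3, freq = 2
After iteration 5: j = 4, freq = 2
After iteration 6: j = 5, freq = 2
After iteration 7: j = 6, freq = 3
After iteration 8: j = 7, freq = 3
After iteration 9: j = 8, freq = 3
Loop ends.

Final answer: 3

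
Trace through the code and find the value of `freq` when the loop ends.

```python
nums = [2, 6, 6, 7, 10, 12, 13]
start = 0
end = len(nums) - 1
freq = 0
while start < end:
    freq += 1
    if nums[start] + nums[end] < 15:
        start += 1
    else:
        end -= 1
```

Let's trace through this code step by step.

Initialize: nums = [2, 6, 6, 7, 10, 12, 13]
Initialize: start = 0
Initialize: end = 6
Initialize: freq = 0
Entering loop: while start < end:
After iteration 1: start = 0, end = 5, freq = 1
After iteration 2: start = 1, end = 5, freq = 2
After iteration 3: start = 1, end = 4, freq = 3
After iteration 4: start = 1, end = 3, freq = 4
After iteration 5: start = 2, end = 3, freq = 5
After iteration 6: start = 3, end = 3, freq = 6
Loop ends.

Final answer: 6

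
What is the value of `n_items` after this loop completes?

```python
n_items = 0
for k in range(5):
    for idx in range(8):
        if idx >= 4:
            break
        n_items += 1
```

Let's trace through this code step by step.

Initialize: n_items = 0
Entering loop: for k in range(5):
After iteration 1: k = 0, n_items = 4
After iteration 2: k = 1, n_items = 8
After iteration 3: k = 2, n_items = 12
After iteration 4: k = 3, n_items = 16
After iteration 5: k = 4, n_items = 20
Loop ends.

Final answer: 20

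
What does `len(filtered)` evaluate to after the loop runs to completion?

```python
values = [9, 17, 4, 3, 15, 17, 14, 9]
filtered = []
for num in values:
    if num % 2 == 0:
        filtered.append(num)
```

Let's trace through this code step by step.

Initialize: values = [9, 17, 4, 3, 15, 17, 14, 9]
Initialize: filtered = []
Entering loop: for num in values:
After iteration 1: num = 9, filtered = []
After iteration 2: num = 17, filtered = []
After iteration 3: num = 4, filtered = [4]
After iteration 4: num = 3, filtered = [4]
After iteration 5: num = 15, filtered = [4]
After iteration 6: num = 17, filtered = [4]
After iteration 7: num = 14, filtered = [4, 14]
After iteration 8: num = 9, filtered = [4, 14]
Loop ends.
len(filtered) = 2

Final answer: 2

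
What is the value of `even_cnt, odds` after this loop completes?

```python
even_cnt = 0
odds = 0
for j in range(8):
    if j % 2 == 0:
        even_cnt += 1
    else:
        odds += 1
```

Let's trace through this code step by step.

Initialize: even_cnt = 0
Initialize: odds = 0
Entering loop: for j in range(8):
After iteration 1: j = 0, even_cnt = 1, odds = 0
After iteration 2: j = 1, even_cnt = 1, odds = 1
After iteration 3: j = 2, even_cnt = 2, odds = 1
After iteration 4: j = 3, even_cnt = 2, odds = 2
After iteration 5: j = 4, even_cnt = 3, odds = 2
After iteration 6: j = 5, even_cnt = 3, odds = 3
After iteration 7: j = 6, even_cnt = 4, odds = 3
After iteration 8: j = 7, even_cnt = 4, odds = 4
Loop ends.

Final answer: 4, 4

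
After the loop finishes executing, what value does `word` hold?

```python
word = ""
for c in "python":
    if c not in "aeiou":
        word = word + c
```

Let's trace through this code step by step.

Initialize: word = ''
Entering loop: for c in "python":
After iteration 1: c = 'p', word = 'p'
After iteration 2: c = 'y', word = 'py'
After iteration 3: c = 't', word = 'pyt'
After iteration 4: c = 'h', word = 'pyth'
After iteration 5: c = 'o', word = 'pyth'
After iteration 6: c = 'n', word = 'pythn'
Loop ends.

Final answer: 'pythn'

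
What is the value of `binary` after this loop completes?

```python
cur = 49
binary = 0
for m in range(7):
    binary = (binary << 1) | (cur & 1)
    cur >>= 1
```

Let's trace through this code step by step.

Initialize: cur = 49
Initialize: binary = 0
Entering loop: for m in range(7):
After iteration 1: m = 0, cur = 24, binary = 1
After iteration 2: m = 1, cur = 12, binary = 2
After iteration 3: m = 2, cur = 6, binary = 4
After iteration 4: m = 3, cur = 3, binary = 8
After iteration 5: m = 4, cur = 1, binary = 17
After iteration 6: m = 5, cur = 0, binary = 35
After iteration 7: m = 6, cur = 0, binary = 70
Loop ends.

Final answer: 70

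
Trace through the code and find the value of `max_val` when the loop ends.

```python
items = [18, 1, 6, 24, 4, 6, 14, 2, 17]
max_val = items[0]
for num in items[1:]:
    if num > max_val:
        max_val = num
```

Let's trace through this code step by step.

Initialize: items = [18, 1, 6, 24, 4, 6, 14, 2, 17]
Initialize: max_val = 18
Entering loop: for num in items[1:]:
After iteration 1: num = 1, max_val = 18
After iteration 2: num = 6, max_val = 18
After iteration 3: num = 24, max_val = 24
After iteration 4: num = 4, max_val = 24
After iteration 5: num = 6, max_val = 24
After iteration 6: num = 14, max_val = 24
After iteration 7: num = 2, max_val = 24
After iteration 8: num = 17, max_val = 24
Loop ends.

Final answer: 24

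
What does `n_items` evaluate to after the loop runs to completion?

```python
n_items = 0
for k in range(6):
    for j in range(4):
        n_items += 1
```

Let's trace through this code step by step.

Initialize: n_items = 0
Entering loop: for k in range(6):
After iteration 1: k = 0, n_items = 4
After iteration 2: k = 1, n_items = 8
After iteration 3: k = 2, n_items = 12
After iteration 4: k = 3, n_items = 16
After iteration 5: k = 4, n_items = 20
After iteration 6: k = 5, n_items = 24
Loop ends.

Final answer: 24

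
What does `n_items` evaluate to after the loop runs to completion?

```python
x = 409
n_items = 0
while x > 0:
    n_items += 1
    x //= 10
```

Let's trace through this code step by step.

Initialize: x = 409
Initialize: n_items = 0
Entering loop: while x > 0:
After iteration 1: x = 40, n_items = 1
After iteration 2: x = 4, n_items = 2
After iteration 3: x = 0, n_items = 3
Loop ends.

Final answer: 3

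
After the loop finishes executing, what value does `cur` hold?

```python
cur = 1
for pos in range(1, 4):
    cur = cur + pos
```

Let's trace through this code step by step.

Initialize: cur = 1
Entering loop: for pos in range(1, 4):
After iteration 1: pos = 1, cur = 2
After iteration 2: pos = 2, cur = 4
After iteration 3: pos = 3, cur = 7
Loop ends.

Final answer: 7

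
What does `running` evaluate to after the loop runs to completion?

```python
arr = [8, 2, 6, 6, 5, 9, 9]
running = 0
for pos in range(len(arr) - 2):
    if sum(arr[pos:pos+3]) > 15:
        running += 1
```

Let's trace through this code step by step.

Initialize: arr = [8, 2, 6, 6, 5, 9, 9]
Initialize: running = 0
Entering loop: for pos in range(len(arr) - 2):
After iteration 1: pos = 0, running = 1
After iteration 2: pos = 1, running = 1
After iteration 3: pos = 2, running = 2
After iteration 4: pos = 3, running = 3
After iteration 5: pos = 4, running = 4
Loop ends.

Final answer: 4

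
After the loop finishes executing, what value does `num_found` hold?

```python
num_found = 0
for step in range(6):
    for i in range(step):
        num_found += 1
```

Let's trace through this code step by step.

Initialize: num_found = 0
Entering loop: for step in range(6):
After iteration 1: step = 0, num_found = 0
After iteration 2: step = 1, num_found = 1, i = 0
After iteration 3: step = 2, num_found = 3, i = 1
After iteration 4: step = 3, num_found = 6, i = 2
After iteration 5: step = 4, num_found = 10, i = 3
After iteration 6: step = 5, num_found = 15, i = 4
Loop ends.

Final answer: 15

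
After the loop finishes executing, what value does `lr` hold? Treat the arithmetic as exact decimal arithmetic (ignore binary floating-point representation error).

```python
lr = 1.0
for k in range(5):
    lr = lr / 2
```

Let's trace through this code step by step.

Initialize: lr = 1.0
Entering loop: for k in range(5):
After iteration 1: k = 0, lr = 0.5
After iteration 2: k = 1, lr = 0.25
After iteration 3: k = 2, lr = 0.125
After iteration 4: k = 3, lr = 0.0625
After iteration 5: k = 4, lr = 0.03125
Loop ends.

Final answer: 0.03125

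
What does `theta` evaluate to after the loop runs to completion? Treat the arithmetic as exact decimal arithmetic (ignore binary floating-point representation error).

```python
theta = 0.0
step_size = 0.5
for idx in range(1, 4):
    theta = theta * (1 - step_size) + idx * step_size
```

Let's trace through this code step by step.

Initialize: theta = 0.0
Initialize: step_size = 0.5
Entering loop: for idx in range(1, 4):
After iteration 1: idx = 1, theta = 0.5
After iteration 2: idx = 2, theta = 1.25
After iteration 3: idx = 3, theta = 2.125
Loop ends.

Final answer: 2.125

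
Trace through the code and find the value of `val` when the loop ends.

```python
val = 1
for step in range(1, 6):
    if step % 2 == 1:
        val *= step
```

Let's trace through this code step by step.

Initialize: val = 1
Entering loop: for step in range(1, 6):
After iteration 1: step = 1, val = 1
After iteration 2: step = 2, val = 1
After iteration 3: step = 3, val = 3
After iteration 4: step = 4, val = 3
After iteration 5: step = 5, val = 15
Loop ends.

Final answer: 15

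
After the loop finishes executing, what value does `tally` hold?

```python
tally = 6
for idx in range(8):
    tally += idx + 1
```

Let's trace through this code step by step.

Initialize: tally = 6
Entering loop: for idx in range(8):
After iteration 1: idx = 0, tally = 7
After iteration 2: idx = 1, tally = 9
After iteration 3: idx = 2, tally = 12
After iteration 4: idx = 3, tally = 16
After iteration 5: idx = 4, tally = 21
After iteration 6: idx = 5, tally = 27
After iteration 7: idx = 6, tally = 34
After iteration 8: idx = 7, tally = 42
Loop ends.

Final answer: 42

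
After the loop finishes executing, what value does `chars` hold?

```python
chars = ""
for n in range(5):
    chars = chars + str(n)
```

Let's trace through this code step by step.

Initialize: chars = ''
Entering loop: for n in range(5):
After iteration 1: n = 0, chars = '0'
After iteration 2: n = 1, chars = '01'
After iteration 3: n = 2, chars = '012'
After iteration 4: n = 3, chars = '0123'
After iteration 5: n = 4, chars = '01234'
Loop ends.

Final answer: '01234'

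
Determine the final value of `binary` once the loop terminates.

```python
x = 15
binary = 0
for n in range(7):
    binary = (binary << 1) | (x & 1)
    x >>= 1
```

Let's trace through this code step by step.

Initialize: x = 15
Initialize: binary = 0
Entering loop: for n in range(7):
After iteration 1: n = 0, x = 7, binary = 1
After iteration 2: n = 1, x = 3, binary = 3
After iteration 3: n = 2, x = 1, binary = 7
After iteration 4: n = 3, x = 0, binary = 15
After iteration 5: n = 4, x = 0, binary = 30
After iteration 6: n = 5, x = 0, binary = 60
After iteration 7: n = 6, x = 0, binary = 120
Loop ends.

Final answer: 120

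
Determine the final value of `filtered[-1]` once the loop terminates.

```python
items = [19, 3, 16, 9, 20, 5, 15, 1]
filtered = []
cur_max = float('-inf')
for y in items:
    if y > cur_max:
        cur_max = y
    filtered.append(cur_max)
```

Let's trace through this code step by step.

Initialize: items = [19, 3, 16, 9, 20, 5, 15, 1]
Initialize: filtered = []
Initialize: cur_max = -inf
Entering loop: for y in items:
After iteration 1: y = 19, filtered = [19], cur_max = 19
After iteration 2: y = 3, filtered = [19, 19], cur_max = 19
After iteration 3: y = 16, filtered = [19, 19, 19], cur_max = 19
After iteration 4: y = 9, filtered = [19, 19, 19, 19], cur_max = 19
After iteration 5: y = 20, filtered = [19, 19, 19, 19, 20], cur_max = 20
After iteration 6: y = 5, filtered = [19, 19, 19, 19, 20, 20], cur_max = 20
After iteration 7: y = 15, filtered = [19, 19, 19, 19, 20, 20, 20], cur_max = 20
After iteration 8: y = 1, filtered = [19, 19, 19, 19, 20, 20, 20, 20], cur_max = 20
Loop ends.
filtered[-1] = 20

Final answer: 20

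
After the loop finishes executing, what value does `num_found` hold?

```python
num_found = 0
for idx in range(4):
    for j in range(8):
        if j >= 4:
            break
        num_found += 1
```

Let's trace through this code step by step.

Initialize: num_found = 0
Entering loop: for idx in range(4):
After iteration 1: idx = 0, num_found = 4
After iteration 2: idx = 1, num_found = 8
After iteration 3: idx = 2, num_found = 12
After iteration 4: idx = 3, num_found = 16
Loop ends.

Final answer: 16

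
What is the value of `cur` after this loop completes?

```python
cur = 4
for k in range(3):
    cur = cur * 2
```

Let's trace through this code step by step.

Initialize: cur = 4
Entering loop: for k in range(3):
After iteration 1: k = 0, cur = 8
After iteration 2: k = 1, cur = 16
After iteration 3: k = 2, cur = 32
Loop ends.

Final answer: 32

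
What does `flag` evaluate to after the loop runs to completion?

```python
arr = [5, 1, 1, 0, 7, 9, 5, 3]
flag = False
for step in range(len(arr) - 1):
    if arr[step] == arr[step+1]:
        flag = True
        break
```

Let's trace through this code step by step.

Initialize: arr = [5, 1, 1, 0, 7, 9, 5, 3]
Initialize: flag = False
Entering loop: for step in range(len(arr) - 1):
After iteration 1: step = 0, flag = False
After iteration 2: step = 1, flag = True
Loop ends.

Final answer: True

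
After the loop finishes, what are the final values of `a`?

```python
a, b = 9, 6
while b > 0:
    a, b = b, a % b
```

Let's trace through this code step by step.

Initialize: a = 9
Initialize: b = 6
Entering loop: while b > 0:
After iteration 1: a = 6, b = 3
After iteration 2: a = 3, b = 0
Loop ends.

Final answer: 3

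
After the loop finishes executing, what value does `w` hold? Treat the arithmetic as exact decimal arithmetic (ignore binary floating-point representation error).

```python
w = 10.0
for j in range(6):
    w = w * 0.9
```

Let's trace through this code step by step.

Initialize: w = 10.0
Entering loop: for j in range(6):
After iteration 1: j = 0, w = 9.0
After iteration 2: j = 1, w = 8.1
After iteration 3: j = 2, w = 7.29
After iteration 4: j = 3, w = 6.561
After iteration 5: j = 4, w = 5.9049
After iteration 6: j = 5, w = 5.31441
Loop ends.

Final answer: 5.31441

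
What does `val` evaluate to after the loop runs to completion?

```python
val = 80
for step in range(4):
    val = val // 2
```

Let's trace through this code step by step.

Initialize: val = 80
Entering loop: for step in range(4):
After iteration 1: step = 0, val = 40
After iteration 2: step = 1, val = 20
After iteration 3: step = 2, val = 10
After iteration 4: step = 3, val = 5
Loop ends.

Final answer: 5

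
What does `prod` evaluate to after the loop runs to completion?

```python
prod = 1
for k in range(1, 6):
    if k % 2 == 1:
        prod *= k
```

Let's trace through this code step by step.

Initialize: prod = 1
Entering loop: for k in range(1, 6):
After iteration 1: k = 1, prod = 1
After iteration 2: k = 2, prod = 1
After iteration 3: k = 3, prod = 3
After iteration 4: k = 4, prod = 3
After iteration 5: k = 5, prod = 15
Loop ends.

Final answer: 15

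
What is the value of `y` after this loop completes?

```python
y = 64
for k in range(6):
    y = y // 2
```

Let's trace through this code step by step.

Initialize: y = 64
Entering loop: for k in range(6):
After iteration 1: k = 0, y = 32
After iteration 2: k = 1, y = 16
After iteration 3: k = 2, y = 8
After iteration 4: k = 3, y = 4
After iteration 5: k = 4, y = 2
After iteration 6: k = 5, y = 1
Loop ends.

Final answer: 1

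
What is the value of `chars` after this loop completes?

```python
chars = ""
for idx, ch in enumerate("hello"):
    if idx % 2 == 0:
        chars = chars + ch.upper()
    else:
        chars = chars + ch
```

Let's trace through this code step by step.

Initialize: chars = ''
Entering loop: for idx, ch in enumerate("hello"):
After iteration 1: idx = 0, ch = 'h', chars = 'H'
After iteration 2: idx = 1, ch = 'e', chars = 'He'
After iteration 3: idx = 2, ch = 'l', chars = 'HeL'
After iteration 4: idx = 3, ch = 'l', chars = 'HeLl'
After iteration 5: idx = 4, ch = 'o', chars = 'HeLlO'
Loop ends.

Final answer: 'HeLlO'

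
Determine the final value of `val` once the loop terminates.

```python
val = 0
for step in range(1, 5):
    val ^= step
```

Let's trace through this code step by step.

Initialize: val = 0
Entering loop: for step in range(1, 5):
After iteration 1: step = 1, val = 1
After iteration 2: step = 2, val = 3
After iteration 3: step = 3, val = 0
After iteration 4: step = 4, val = 4
Loop ends.

Final answer: 4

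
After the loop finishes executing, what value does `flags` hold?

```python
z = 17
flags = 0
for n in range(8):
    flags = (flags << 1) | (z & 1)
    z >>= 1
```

Let's trace through this code step by step.

Initialize: z = 17
Initialize: flags = 0
Entering loop: for n in range(8):
After iteration 1: n = 0, z = 8, flags = 1
After iteration 2: n = 1, z = 4, flags = 2
After iteration 3: n = 2, z = 2, flags = 4
After iteration 4: n = 3, z = 1, flags = 8
After iteration 5: n = 4, z = 0, flags = 17
After iteration 6: n = 5, z = 0, flags = 34
After iteration 7: n = 6, z = 0, flags = 68
After iteration 8: n = 7, z = 0, flags = 136
Loop ends.

Final answer: 136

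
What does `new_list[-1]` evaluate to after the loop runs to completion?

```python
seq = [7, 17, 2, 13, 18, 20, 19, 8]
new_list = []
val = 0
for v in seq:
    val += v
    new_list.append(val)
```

Let's trace through this code step by step.

Initialize: seq = [7, 17, 2, 13, 18, 20, 19, 8]
Initialize: new_list = []
Initialize: val = 0
Entering loop: for v in seq:
After iteration 1: v = 7, new_list = [7], val = 7
After iteration 2: v = 17, new_list = [7, 24], val = 24
After iteration 3: v = 2, new_list = [7, 24, 26], val = 26
After iteration 4: v = 13, new_list = [7, 24, 26, 39], val = 39
After iteration 5: v = 18, new_list = [7, 24, 26, 39, 57], val = 57
After iteration 6: v = 20, new_list = [7, 24, 26, 39, 57, 77], val = 77
After iteration 7: v = 19, new_list = [7, 24, 26, 39, 57, 77, 96], val = 96
After iteration 8: v = 8, new_list = [7, 24, 26, 39, 57, 77, 96, 104], val = 104
Loop ends.
new_list[-1] = 104

Final answer: 104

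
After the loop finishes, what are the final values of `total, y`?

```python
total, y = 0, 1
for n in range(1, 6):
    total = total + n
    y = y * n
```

Let's trace through this code step by step.

Initialize: total = 0
Initialize: y = 1
Entering loop: for n in range(1, 6):
After iteration 1: n = 1, total = 1, y = 1
After iteration 2: n = 2, total = 3, y = 2
After iteration 3: n = 3, total = 6, y = 6
After iteration 4: n = 4, total = 10, y = 24
After iteration 5: n = 5, total = 15, y = 120
Loop ends.

Final answer: 15, 120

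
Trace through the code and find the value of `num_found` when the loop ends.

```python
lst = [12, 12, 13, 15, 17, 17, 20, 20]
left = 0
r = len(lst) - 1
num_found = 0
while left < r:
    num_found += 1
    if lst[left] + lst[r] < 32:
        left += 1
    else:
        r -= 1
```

Let's trace through this code step by step.

Initialize: lst = [12, 12, 13, 15, 17, 17, 20, 20]
Initialize: left = 0
Initialize: r = 7
Initialize: num_found = 0
Entering loop: while left < r:
After iteration 1: left = 0, r = 6, num_found = 1
After iteration 2: left = 0, r = 5, num_found = 2
After iteration 3: left = 1, r = 5, num_found = 3
After iteration 4: left = 2, r = 5, num_found = 4
After iteration 5: left = 3, r = 5, num_found = 5
After iteration 6: left = 3, r = 4, num_found = 6
After iteration 7: left = 3, r = 3, num_found = 7
Loop ends.

Final answer: 7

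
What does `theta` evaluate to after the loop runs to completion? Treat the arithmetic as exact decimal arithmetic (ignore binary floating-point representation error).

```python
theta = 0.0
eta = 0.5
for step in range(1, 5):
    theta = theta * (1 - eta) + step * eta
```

Let's trace through this code step by step.

Initialize: theta = 0.0
Initialize: eta = 0.5
Entering loop: for step in range(1, 5):
After iteration 1: step = 1, theta = 0.5
After iteration 2: step = 2, theta = 1.25
After iteration 3: step = 3, theta = 2.125
After iteration 4: step = 4, theta = 3.0625
Loop ends.

Final answer: 3.0625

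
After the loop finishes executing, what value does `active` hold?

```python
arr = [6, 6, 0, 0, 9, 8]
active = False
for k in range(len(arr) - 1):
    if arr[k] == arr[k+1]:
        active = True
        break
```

Let's trace through this code step by step.

Initialize: arr = [6, 6, 0, 0, 9, 8]
Initialize: active = False
Entering loop: for k in range(len(arr) - 1):
After iteration 1: k = 0, active = True
Loop ends.

Final answer: True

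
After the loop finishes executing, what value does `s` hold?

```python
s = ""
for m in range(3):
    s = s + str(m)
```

Let's trace through this code step by step.

Initialize: s = ''
Entering loop: for m in range(3):
After iteration 1: m = 0, s = '0'
After iteration 2: m = 1, s = '01'
After iteration 3: m = 2, s = '012'
Loop ends.

Final answer: '012'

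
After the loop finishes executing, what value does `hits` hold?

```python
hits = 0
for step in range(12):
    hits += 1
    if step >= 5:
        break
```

Let's trace through this code step by step.

Initialize: hits = 0
Entering loop: for step in range(12):
After iteration 1: step = 0, hits = 1
After iteration 2: step = 1, hits = 2
After iteration 3: step = 2, hits = 3
After iteration 4: step = 3, hits = 4
After iteration 5: step = 4, hits = 5
After iteration 6: step = 5, hits = 6
Loop ends.

Final answer: 6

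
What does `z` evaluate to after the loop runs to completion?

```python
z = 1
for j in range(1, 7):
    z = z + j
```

Let's trace through this code step by step.

Initialize: z = 1
Entering loop: for j in range(1, 7):
After iteration 1: j = 1, z = 2
After iteration 2: j = 2, z = 4
After iteration 3: j = 3, z = 7
After iteration 4: j = 4, z = 11
After iteration 5: j = 5, z = 16
After iteration 6: j = 6, z = 22
Loop ends.

Final answer: 22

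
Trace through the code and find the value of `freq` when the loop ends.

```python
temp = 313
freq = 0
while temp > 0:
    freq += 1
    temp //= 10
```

Let's trace through this code step by step.

Initialize: temp = 313
Initialize: freq = 0
Entering loop: while temp > 0:
After iteration 1: temp = 31, freq = 1
After iteration 2: temp = 3, freq = 2
After iteration 3: temp = 0, freq = 3
Loop ends.

Final answer: 3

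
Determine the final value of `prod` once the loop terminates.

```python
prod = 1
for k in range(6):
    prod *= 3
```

Let's trace through this code step by step.

Initialize: prod = 1
Entering loop: for k in range(6):
After iteration 1: k = 0, prod = 3
After iteration 2: k = 1, prod = 9
After iteration 3: k = 2, prod = 27
After iteration 4: k = 3, prod = 81
After iteration 5: k = 4, prod = 243
After iteration 6: k = 5, prod = 729
Loop ends.

Final answer: 729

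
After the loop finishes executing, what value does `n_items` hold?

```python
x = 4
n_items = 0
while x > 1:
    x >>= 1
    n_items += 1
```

Let's trace through this code step by step.

Initialize: x = 4
Initialize: n_items = 0
Entering loop: while x > 1:
After iteration 1: x = 2, n_items = 1
After iteration 2: x = 1, n_items = 2
Loop ends.

Final answer: 2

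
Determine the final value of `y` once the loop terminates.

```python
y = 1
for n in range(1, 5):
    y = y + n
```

Let's trace through this code step by step.

Initialize: y = 1
Entering loop: for n in range(1, 5):
After iteration 1: n = 1, y = 2
After iteration 2: n = 2, y = 4
After iteration 3: n = 3, y = 7
After iteration 4: n = 4, y = 11
Loop ends.

Final answer: 11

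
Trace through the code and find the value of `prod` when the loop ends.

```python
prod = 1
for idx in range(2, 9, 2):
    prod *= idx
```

Let's trace through this code step by step.

Initialize: prod = 1
Entering loop: for idx in range(2, 9, 2):
After iteration 1: idx = 2, prod = 2
After iteration 2: idx = 4, prod = 8
After iteration 3: idx = 6, prod = 48
After iteration 4: idx = 8, prod = 384
Loop ends.

Final answer: 384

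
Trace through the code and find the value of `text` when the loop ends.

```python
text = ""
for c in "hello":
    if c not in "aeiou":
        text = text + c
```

Let's trace through this code step by step.

Initialize: text = ''
Entering loop: for c in "hello":
After iteration 1: c = 'h', text = 'h'
After iteration 2: c = 'e', text = 'h'
After iteration 3: c = 'l', text = 'hl'
After iteration 4: c = 'l', text = 'hll'
After iteration 5: c = 'o', text = 'hll'
Loop ends.

Final answer: 'hll'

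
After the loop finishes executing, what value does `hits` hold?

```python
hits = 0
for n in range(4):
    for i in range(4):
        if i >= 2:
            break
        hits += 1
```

Let's trace through this code step by step.

Initialize: hits = 0
Entering loop: for n in range(4):
After iteration 1: n = 0, hits = 2
After iteration 2: n = 1, hits = 4
After iteration 3: n = 2, hits = 6
After iteration 4: n = 3, hits = 8
Loop ends.

Final answer: 8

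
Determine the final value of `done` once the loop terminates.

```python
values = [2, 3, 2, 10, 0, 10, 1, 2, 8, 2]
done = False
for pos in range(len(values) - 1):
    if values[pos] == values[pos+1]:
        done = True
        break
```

Let's trace through this code step by step.

Initialize: values = [2, 3, 2, 10, 0, 10, 1, 2, 8, 2]
Initialize: done = False
Entering loop: for pos in range(len(values) - 1):
After iteration 1: pos = 0, done = False
After iteration 2: pos = 1, done = False
After iteration 3: pos = 2, done = False
After iteration 4: pos = 3, done = False
After iteration 5: pos = 4, done = False
After iteration 6: pos = 5, done = False
After iteration 7: pos = 6, done = False
After iteration 8: pos = 7, done = False
After iteration 9: pos = 8, done = False
Loop ends.

Final answer: False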